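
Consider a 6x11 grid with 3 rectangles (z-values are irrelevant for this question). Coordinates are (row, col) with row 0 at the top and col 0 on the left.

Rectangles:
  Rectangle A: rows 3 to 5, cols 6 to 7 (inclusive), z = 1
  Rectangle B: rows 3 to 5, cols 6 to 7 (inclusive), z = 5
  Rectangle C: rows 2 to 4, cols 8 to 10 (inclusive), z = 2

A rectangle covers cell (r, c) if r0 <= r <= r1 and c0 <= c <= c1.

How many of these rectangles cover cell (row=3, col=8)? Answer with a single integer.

Check cell (3,8):
  A: rows 3-5 cols 6-7 -> outside (col miss)
  B: rows 3-5 cols 6-7 -> outside (col miss)
  C: rows 2-4 cols 8-10 -> covers
Count covering = 1

Answer: 1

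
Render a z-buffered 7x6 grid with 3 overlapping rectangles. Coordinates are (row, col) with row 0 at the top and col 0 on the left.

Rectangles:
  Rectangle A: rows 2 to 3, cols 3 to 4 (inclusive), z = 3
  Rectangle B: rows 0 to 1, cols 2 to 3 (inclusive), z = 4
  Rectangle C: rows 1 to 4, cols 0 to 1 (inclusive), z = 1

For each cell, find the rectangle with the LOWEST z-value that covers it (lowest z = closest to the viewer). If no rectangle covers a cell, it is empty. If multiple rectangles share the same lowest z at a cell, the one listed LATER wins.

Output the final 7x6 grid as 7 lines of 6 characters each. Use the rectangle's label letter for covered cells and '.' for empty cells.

..BB..
CCBB..
CC.AA.
CC.AA.
CC....
......
......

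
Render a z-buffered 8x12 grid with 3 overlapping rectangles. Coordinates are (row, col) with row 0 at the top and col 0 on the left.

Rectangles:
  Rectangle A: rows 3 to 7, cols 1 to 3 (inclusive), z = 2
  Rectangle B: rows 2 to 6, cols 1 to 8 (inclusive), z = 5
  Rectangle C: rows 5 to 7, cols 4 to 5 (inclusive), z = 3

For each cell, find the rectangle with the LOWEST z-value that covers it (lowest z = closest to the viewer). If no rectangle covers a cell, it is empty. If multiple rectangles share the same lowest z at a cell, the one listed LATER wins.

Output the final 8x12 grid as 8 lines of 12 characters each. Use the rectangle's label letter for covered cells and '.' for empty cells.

............
............
.BBBBBBBB...
.AAABBBBB...
.AAABBBBB...
.AAACCBBB...
.AAACCBBB...
.AAACC......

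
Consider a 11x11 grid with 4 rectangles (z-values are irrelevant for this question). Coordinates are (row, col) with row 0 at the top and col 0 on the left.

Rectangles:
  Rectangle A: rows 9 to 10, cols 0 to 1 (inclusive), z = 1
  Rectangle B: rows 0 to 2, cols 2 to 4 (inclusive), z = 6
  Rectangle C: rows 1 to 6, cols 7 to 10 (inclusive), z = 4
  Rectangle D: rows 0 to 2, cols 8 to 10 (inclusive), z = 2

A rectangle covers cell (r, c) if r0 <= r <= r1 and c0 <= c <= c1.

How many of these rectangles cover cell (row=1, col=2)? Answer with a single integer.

Answer: 1

Derivation:
Check cell (1,2):
  A: rows 9-10 cols 0-1 -> outside (row miss)
  B: rows 0-2 cols 2-4 -> covers
  C: rows 1-6 cols 7-10 -> outside (col miss)
  D: rows 0-2 cols 8-10 -> outside (col miss)
Count covering = 1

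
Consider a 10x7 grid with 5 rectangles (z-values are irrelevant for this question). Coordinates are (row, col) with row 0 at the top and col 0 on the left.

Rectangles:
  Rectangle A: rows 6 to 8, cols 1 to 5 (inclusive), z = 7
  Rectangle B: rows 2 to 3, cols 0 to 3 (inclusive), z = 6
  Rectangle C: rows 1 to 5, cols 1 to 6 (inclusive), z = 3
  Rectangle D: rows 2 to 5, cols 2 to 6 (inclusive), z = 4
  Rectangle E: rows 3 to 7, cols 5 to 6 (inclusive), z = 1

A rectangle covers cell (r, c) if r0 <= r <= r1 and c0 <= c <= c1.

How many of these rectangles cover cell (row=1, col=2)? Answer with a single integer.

Check cell (1,2):
  A: rows 6-8 cols 1-5 -> outside (row miss)
  B: rows 2-3 cols 0-3 -> outside (row miss)
  C: rows 1-5 cols 1-6 -> covers
  D: rows 2-5 cols 2-6 -> outside (row miss)
  E: rows 3-7 cols 5-6 -> outside (row miss)
Count covering = 1

Answer: 1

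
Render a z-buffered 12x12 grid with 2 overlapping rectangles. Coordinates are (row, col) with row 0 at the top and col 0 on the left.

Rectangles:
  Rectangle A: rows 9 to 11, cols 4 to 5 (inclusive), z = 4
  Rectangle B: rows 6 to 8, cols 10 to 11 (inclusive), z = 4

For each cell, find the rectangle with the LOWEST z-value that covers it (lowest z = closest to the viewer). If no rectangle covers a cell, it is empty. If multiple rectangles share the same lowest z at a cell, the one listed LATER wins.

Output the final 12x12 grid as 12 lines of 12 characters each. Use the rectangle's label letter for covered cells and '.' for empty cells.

............
............
............
............
............
............
..........BB
..........BB
..........BB
....AA......
....AA......
....AA......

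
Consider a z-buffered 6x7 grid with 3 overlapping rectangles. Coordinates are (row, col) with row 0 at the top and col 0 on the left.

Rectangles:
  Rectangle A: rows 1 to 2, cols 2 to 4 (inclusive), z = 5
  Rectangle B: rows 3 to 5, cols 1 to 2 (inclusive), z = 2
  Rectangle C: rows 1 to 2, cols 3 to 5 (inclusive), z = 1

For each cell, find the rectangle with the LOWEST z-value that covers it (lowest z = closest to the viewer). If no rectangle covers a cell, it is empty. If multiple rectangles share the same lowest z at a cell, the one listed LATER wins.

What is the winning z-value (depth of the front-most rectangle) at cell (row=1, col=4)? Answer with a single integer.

Answer: 1

Derivation:
Check cell (1,4):
  A: rows 1-2 cols 2-4 z=5 -> covers; best now A (z=5)
  B: rows 3-5 cols 1-2 -> outside (row miss)
  C: rows 1-2 cols 3-5 z=1 -> covers; best now C (z=1)
Winner: C at z=1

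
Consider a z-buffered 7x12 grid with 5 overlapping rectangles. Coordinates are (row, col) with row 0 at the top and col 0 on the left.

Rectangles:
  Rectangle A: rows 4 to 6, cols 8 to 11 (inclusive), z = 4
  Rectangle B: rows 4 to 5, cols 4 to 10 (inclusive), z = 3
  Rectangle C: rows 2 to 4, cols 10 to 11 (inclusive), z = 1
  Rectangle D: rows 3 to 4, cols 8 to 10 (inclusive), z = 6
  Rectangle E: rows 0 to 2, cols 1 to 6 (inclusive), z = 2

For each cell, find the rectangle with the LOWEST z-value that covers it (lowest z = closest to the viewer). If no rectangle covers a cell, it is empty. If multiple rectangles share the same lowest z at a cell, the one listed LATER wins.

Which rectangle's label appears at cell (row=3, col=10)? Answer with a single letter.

Check cell (3,10):
  A: rows 4-6 cols 8-11 -> outside (row miss)
  B: rows 4-5 cols 4-10 -> outside (row miss)
  C: rows 2-4 cols 10-11 z=1 -> covers; best now C (z=1)
  D: rows 3-4 cols 8-10 z=6 -> covers; best now C (z=1)
  E: rows 0-2 cols 1-6 -> outside (row miss)
Winner: C at z=1

Answer: C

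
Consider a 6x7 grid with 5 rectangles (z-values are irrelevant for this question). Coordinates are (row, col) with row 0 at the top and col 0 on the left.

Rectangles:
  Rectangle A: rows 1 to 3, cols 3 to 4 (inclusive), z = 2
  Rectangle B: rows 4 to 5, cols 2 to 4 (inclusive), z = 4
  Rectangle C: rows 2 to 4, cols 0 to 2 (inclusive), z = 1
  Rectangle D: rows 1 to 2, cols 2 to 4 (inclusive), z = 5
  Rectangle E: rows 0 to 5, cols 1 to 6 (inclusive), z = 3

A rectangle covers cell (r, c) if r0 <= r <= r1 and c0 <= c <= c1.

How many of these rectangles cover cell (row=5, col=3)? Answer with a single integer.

Check cell (5,3):
  A: rows 1-3 cols 3-4 -> outside (row miss)
  B: rows 4-5 cols 2-4 -> covers
  C: rows 2-4 cols 0-2 -> outside (row miss)
  D: rows 1-2 cols 2-4 -> outside (row miss)
  E: rows 0-5 cols 1-6 -> covers
Count covering = 2

Answer: 2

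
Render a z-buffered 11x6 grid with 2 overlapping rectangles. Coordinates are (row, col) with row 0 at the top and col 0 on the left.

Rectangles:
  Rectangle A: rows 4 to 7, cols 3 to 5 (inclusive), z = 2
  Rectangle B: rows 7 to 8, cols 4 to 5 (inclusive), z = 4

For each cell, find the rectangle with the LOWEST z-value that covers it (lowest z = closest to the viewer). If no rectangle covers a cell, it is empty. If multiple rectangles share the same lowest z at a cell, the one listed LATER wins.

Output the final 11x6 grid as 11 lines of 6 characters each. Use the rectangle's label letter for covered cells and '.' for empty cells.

......
......
......
......
...AAA
...AAA
...AAA
...AAA
....BB
......
......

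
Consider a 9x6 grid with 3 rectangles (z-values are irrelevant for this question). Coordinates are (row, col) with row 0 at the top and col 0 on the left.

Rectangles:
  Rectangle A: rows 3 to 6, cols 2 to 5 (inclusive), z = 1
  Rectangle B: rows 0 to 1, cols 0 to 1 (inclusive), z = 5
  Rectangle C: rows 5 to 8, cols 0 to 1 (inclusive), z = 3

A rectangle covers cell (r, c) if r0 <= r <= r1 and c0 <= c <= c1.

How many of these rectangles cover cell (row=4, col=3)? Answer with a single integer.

Check cell (4,3):
  A: rows 3-6 cols 2-5 -> covers
  B: rows 0-1 cols 0-1 -> outside (row miss)
  C: rows 5-8 cols 0-1 -> outside (row miss)
Count covering = 1

Answer: 1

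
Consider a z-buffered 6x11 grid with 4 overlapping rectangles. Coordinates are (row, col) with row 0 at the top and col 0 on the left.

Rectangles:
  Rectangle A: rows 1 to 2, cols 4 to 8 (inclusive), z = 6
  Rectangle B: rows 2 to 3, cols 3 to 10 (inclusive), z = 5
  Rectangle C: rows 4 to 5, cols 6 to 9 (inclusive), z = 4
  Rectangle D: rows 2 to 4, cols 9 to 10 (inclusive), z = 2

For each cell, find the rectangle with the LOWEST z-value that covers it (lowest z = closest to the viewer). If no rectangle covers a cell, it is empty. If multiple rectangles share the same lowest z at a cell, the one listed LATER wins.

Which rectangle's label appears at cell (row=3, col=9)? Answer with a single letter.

Check cell (3,9):
  A: rows 1-2 cols 4-8 -> outside (row miss)
  B: rows 2-3 cols 3-10 z=5 -> covers; best now B (z=5)
  C: rows 4-5 cols 6-9 -> outside (row miss)
  D: rows 2-4 cols 9-10 z=2 -> covers; best now D (z=2)
Winner: D at z=2

Answer: D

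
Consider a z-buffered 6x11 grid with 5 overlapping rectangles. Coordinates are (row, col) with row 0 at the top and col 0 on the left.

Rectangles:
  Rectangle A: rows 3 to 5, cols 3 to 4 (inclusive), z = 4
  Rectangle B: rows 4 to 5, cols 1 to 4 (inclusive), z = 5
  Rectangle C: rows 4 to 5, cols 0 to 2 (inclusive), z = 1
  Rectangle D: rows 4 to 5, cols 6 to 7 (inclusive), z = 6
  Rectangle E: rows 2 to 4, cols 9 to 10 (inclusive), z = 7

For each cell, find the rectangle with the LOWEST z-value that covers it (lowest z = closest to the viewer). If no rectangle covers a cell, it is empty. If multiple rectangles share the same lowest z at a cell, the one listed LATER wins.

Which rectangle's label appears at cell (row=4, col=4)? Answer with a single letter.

Answer: A

Derivation:
Check cell (4,4):
  A: rows 3-5 cols 3-4 z=4 -> covers; best now A (z=4)
  B: rows 4-5 cols 1-4 z=5 -> covers; best now A (z=4)
  C: rows 4-5 cols 0-2 -> outside (col miss)
  D: rows 4-5 cols 6-7 -> outside (col miss)
  E: rows 2-4 cols 9-10 -> outside (col miss)
Winner: A at z=4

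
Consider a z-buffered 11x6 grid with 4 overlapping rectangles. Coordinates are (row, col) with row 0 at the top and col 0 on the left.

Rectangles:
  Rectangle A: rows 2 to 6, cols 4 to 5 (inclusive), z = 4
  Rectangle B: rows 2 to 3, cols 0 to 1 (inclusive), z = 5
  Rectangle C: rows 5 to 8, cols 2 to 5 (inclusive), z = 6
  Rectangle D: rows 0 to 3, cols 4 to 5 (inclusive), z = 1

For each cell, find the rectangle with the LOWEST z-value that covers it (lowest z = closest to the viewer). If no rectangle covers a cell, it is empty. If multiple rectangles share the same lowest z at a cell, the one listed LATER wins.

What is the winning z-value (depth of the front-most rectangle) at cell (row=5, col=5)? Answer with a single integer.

Check cell (5,5):
  A: rows 2-6 cols 4-5 z=4 -> covers; best now A (z=4)
  B: rows 2-3 cols 0-1 -> outside (row miss)
  C: rows 5-8 cols 2-5 z=6 -> covers; best now A (z=4)
  D: rows 0-3 cols 4-5 -> outside (row miss)
Winner: A at z=4

Answer: 4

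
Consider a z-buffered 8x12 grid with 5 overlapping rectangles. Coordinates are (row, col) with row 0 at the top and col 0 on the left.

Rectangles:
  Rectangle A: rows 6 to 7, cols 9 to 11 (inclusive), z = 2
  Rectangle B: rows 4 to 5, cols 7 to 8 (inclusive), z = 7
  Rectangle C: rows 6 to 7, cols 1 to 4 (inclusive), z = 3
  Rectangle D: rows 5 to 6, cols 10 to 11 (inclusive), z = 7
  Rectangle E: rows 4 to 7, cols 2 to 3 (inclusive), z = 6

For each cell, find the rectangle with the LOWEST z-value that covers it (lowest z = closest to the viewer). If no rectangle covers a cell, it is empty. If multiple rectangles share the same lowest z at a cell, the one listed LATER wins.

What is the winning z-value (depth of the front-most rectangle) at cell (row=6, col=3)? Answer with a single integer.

Check cell (6,3):
  A: rows 6-7 cols 9-11 -> outside (col miss)
  B: rows 4-5 cols 7-8 -> outside (row miss)
  C: rows 6-7 cols 1-4 z=3 -> covers; best now C (z=3)
  D: rows 5-6 cols 10-11 -> outside (col miss)
  E: rows 4-7 cols 2-3 z=6 -> covers; best now C (z=3)
Winner: C at z=3

Answer: 3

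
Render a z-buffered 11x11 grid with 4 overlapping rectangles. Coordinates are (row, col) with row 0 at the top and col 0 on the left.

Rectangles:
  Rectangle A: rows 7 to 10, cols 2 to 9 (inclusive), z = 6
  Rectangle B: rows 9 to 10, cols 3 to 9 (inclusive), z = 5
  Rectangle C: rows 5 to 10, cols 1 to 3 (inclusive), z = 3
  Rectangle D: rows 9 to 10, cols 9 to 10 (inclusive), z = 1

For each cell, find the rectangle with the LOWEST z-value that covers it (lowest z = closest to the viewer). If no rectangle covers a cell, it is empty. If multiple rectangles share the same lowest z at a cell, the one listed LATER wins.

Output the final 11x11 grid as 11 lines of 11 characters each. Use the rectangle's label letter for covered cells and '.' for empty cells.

...........
...........
...........
...........
...........
.CCC.......
.CCC.......
.CCCAAAAAA.
.CCCAAAAAA.
.CCCBBBBBDD
.CCCBBBBBDD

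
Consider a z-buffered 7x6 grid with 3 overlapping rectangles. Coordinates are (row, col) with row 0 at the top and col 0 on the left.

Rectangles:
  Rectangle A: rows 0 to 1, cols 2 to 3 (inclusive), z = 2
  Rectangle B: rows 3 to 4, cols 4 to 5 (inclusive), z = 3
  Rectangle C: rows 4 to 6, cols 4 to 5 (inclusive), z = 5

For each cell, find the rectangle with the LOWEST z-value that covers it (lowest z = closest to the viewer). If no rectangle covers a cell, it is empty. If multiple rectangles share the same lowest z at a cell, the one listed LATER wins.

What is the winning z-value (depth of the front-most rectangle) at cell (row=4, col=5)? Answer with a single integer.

Check cell (4,5):
  A: rows 0-1 cols 2-3 -> outside (row miss)
  B: rows 3-4 cols 4-5 z=3 -> covers; best now B (z=3)
  C: rows 4-6 cols 4-5 z=5 -> covers; best now B (z=3)
Winner: B at z=3

Answer: 3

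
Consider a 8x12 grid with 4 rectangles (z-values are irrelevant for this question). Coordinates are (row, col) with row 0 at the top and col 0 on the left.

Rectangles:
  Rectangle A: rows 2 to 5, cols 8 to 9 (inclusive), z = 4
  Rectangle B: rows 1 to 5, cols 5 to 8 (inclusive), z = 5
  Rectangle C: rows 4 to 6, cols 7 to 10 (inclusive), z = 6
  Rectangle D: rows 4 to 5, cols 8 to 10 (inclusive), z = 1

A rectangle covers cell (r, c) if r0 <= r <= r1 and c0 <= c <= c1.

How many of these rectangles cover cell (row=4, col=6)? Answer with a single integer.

Answer: 1

Derivation:
Check cell (4,6):
  A: rows 2-5 cols 8-9 -> outside (col miss)
  B: rows 1-5 cols 5-8 -> covers
  C: rows 4-6 cols 7-10 -> outside (col miss)
  D: rows 4-5 cols 8-10 -> outside (col miss)
Count covering = 1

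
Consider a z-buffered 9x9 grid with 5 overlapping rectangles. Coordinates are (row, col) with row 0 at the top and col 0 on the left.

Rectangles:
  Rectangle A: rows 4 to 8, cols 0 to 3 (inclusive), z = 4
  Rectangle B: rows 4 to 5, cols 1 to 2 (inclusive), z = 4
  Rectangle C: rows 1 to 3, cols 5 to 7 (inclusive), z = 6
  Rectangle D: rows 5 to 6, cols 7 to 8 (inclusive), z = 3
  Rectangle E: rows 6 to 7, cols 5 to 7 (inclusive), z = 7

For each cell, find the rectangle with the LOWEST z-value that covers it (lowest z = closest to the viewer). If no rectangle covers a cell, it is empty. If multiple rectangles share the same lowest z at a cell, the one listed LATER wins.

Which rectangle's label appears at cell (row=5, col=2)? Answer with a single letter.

Answer: B

Derivation:
Check cell (5,2):
  A: rows 4-8 cols 0-3 z=4 -> covers; best now A (z=4)
  B: rows 4-5 cols 1-2 z=4 -> covers; best now B (z=4)
  C: rows 1-3 cols 5-7 -> outside (row miss)
  D: rows 5-6 cols 7-8 -> outside (col miss)
  E: rows 6-7 cols 5-7 -> outside (row miss)
Winner: B at z=4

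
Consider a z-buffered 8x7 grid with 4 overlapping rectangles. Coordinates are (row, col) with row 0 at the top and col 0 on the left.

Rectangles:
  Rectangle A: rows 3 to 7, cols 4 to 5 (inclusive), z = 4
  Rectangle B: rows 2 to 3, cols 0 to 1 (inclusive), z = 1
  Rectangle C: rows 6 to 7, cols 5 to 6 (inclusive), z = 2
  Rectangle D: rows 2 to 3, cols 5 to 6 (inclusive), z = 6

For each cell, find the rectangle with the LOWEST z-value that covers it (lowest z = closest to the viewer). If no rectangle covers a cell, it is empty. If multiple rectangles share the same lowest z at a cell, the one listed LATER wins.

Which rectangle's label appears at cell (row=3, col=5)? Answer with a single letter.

Answer: A

Derivation:
Check cell (3,5):
  A: rows 3-7 cols 4-5 z=4 -> covers; best now A (z=4)
  B: rows 2-3 cols 0-1 -> outside (col miss)
  C: rows 6-7 cols 5-6 -> outside (row miss)
  D: rows 2-3 cols 5-6 z=6 -> covers; best now A (z=4)
Winner: A at z=4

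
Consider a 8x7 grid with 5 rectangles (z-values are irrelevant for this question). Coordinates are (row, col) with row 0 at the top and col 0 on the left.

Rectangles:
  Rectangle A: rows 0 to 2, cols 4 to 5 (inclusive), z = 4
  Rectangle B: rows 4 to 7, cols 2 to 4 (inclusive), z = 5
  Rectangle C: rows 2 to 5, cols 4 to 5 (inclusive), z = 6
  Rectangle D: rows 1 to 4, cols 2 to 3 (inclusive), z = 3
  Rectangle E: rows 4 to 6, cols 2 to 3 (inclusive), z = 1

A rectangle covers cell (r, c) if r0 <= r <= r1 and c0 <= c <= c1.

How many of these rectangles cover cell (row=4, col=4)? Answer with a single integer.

Check cell (4,4):
  A: rows 0-2 cols 4-5 -> outside (row miss)
  B: rows 4-7 cols 2-4 -> covers
  C: rows 2-5 cols 4-5 -> covers
  D: rows 1-4 cols 2-3 -> outside (col miss)
  E: rows 4-6 cols 2-3 -> outside (col miss)
Count covering = 2

Answer: 2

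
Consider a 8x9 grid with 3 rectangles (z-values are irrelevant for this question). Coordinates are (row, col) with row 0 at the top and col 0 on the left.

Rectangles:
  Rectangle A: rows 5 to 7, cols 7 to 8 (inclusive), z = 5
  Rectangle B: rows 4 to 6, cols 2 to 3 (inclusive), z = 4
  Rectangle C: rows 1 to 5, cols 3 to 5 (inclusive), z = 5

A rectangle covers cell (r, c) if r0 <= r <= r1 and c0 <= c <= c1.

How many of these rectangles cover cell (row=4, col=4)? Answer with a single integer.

Check cell (4,4):
  A: rows 5-7 cols 7-8 -> outside (row miss)
  B: rows 4-6 cols 2-3 -> outside (col miss)
  C: rows 1-5 cols 3-5 -> covers
Count covering = 1

Answer: 1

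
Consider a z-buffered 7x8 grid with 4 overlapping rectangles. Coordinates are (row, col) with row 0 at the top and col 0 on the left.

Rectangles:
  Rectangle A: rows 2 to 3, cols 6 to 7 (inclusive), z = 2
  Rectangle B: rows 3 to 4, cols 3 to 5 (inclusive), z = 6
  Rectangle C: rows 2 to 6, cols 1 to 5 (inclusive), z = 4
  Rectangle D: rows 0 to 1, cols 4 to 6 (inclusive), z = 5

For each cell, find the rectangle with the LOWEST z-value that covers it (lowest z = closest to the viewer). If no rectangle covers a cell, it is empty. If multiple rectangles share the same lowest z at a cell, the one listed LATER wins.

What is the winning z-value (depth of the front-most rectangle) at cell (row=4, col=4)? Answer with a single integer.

Check cell (4,4):
  A: rows 2-3 cols 6-7 -> outside (row miss)
  B: rows 3-4 cols 3-5 z=6 -> covers; best now B (z=6)
  C: rows 2-6 cols 1-5 z=4 -> covers; best now C (z=4)
  D: rows 0-1 cols 4-6 -> outside (row miss)
Winner: C at z=4

Answer: 4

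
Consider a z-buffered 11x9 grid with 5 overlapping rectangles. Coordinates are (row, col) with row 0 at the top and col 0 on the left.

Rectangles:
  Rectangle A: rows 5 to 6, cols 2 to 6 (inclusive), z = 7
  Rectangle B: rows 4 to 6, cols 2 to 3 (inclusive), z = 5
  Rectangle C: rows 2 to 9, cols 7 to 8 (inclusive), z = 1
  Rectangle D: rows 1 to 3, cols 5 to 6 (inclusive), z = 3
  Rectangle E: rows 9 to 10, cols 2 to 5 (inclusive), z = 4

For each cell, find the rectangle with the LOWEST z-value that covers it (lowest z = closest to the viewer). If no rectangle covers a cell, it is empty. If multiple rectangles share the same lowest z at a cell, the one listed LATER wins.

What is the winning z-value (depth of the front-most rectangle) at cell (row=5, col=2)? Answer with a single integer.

Answer: 5

Derivation:
Check cell (5,2):
  A: rows 5-6 cols 2-6 z=7 -> covers; best now A (z=7)
  B: rows 4-6 cols 2-3 z=5 -> covers; best now B (z=5)
  C: rows 2-9 cols 7-8 -> outside (col miss)
  D: rows 1-3 cols 5-6 -> outside (row miss)
  E: rows 9-10 cols 2-5 -> outside (row miss)
Winner: B at z=5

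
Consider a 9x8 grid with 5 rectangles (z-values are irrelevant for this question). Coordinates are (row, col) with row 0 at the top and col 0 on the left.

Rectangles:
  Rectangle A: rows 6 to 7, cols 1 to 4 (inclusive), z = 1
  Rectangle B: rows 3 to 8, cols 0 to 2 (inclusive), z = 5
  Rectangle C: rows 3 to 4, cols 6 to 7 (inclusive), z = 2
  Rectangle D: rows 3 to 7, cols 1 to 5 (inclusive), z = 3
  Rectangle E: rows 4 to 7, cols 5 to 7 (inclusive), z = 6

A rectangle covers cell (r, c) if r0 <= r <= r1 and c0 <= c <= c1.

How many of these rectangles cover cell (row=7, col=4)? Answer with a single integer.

Answer: 2

Derivation:
Check cell (7,4):
  A: rows 6-7 cols 1-4 -> covers
  B: rows 3-8 cols 0-2 -> outside (col miss)
  C: rows 3-4 cols 6-7 -> outside (row miss)
  D: rows 3-7 cols 1-5 -> covers
  E: rows 4-7 cols 5-7 -> outside (col miss)
Count covering = 2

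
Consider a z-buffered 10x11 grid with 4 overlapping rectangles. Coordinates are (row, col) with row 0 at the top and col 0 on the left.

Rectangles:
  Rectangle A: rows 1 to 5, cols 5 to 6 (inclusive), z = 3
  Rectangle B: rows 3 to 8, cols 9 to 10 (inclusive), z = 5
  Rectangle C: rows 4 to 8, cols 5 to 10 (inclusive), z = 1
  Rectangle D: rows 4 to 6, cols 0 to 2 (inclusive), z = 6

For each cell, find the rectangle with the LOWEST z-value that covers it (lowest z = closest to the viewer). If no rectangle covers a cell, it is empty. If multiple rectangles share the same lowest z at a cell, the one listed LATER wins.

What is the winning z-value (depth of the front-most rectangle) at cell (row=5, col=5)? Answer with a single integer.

Answer: 1

Derivation:
Check cell (5,5):
  A: rows 1-5 cols 5-6 z=3 -> covers; best now A (z=3)
  B: rows 3-8 cols 9-10 -> outside (col miss)
  C: rows 4-8 cols 5-10 z=1 -> covers; best now C (z=1)
  D: rows 4-6 cols 0-2 -> outside (col miss)
Winner: C at z=1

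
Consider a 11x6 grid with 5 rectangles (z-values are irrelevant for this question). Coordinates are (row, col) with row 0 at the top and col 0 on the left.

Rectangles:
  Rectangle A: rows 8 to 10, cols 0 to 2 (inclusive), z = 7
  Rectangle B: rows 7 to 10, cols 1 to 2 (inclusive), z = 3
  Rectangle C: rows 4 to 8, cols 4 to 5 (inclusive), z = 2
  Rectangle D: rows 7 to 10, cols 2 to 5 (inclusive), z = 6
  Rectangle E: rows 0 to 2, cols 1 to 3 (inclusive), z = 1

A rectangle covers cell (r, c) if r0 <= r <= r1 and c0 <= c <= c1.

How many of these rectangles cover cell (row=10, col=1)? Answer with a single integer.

Check cell (10,1):
  A: rows 8-10 cols 0-2 -> covers
  B: rows 7-10 cols 1-2 -> covers
  C: rows 4-8 cols 4-5 -> outside (row miss)
  D: rows 7-10 cols 2-5 -> outside (col miss)
  E: rows 0-2 cols 1-3 -> outside (row miss)
Count covering = 2

Answer: 2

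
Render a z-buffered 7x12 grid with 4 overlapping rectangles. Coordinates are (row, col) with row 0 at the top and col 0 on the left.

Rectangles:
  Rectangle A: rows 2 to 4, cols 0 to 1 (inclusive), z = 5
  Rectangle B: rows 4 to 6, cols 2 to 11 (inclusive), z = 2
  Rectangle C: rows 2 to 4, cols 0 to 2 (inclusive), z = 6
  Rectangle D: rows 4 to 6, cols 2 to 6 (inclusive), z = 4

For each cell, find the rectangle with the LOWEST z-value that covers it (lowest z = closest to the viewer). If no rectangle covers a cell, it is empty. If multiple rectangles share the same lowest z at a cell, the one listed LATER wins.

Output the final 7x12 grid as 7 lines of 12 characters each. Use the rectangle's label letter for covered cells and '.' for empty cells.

............
............
AAC.........
AAC.........
AABBBBBBBBBB
..BBBBBBBBBB
..BBBBBBBBBB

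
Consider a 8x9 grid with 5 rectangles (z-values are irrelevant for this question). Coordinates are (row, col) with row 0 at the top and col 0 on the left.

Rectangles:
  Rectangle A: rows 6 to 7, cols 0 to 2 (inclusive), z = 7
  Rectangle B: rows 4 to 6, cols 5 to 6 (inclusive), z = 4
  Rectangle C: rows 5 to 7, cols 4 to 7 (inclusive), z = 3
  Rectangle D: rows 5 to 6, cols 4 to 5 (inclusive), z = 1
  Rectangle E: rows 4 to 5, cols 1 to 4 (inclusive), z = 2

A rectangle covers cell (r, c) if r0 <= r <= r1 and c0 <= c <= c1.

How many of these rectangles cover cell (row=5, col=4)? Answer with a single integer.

Check cell (5,4):
  A: rows 6-7 cols 0-2 -> outside (row miss)
  B: rows 4-6 cols 5-6 -> outside (col miss)
  C: rows 5-7 cols 4-7 -> covers
  D: rows 5-6 cols 4-5 -> covers
  E: rows 4-5 cols 1-4 -> covers
Count covering = 3

Answer: 3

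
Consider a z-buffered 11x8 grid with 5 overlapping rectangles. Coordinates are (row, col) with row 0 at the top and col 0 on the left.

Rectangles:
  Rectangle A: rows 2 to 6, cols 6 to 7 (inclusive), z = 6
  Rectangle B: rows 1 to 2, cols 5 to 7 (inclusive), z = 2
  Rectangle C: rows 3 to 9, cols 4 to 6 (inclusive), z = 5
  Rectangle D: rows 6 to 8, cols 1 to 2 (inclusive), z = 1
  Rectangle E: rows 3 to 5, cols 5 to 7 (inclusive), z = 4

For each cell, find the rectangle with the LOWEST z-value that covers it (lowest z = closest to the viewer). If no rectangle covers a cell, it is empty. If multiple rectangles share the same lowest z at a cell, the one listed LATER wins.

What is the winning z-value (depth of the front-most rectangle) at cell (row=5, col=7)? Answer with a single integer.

Answer: 4

Derivation:
Check cell (5,7):
  A: rows 2-6 cols 6-7 z=6 -> covers; best now A (z=6)
  B: rows 1-2 cols 5-7 -> outside (row miss)
  C: rows 3-9 cols 4-6 -> outside (col miss)
  D: rows 6-8 cols 1-2 -> outside (row miss)
  E: rows 3-5 cols 5-7 z=4 -> covers; best now E (z=4)
Winner: E at z=4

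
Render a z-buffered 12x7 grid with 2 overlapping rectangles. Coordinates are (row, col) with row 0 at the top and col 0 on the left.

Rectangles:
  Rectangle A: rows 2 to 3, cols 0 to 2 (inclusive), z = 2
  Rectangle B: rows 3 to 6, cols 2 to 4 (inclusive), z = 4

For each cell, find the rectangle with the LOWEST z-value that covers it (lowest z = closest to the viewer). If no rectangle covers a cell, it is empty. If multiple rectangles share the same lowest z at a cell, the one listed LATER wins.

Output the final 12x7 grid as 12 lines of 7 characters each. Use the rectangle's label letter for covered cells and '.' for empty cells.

.......
.......
AAA....
AAABB..
..BBB..
..BBB..
..BBB..
.......
.......
.......
.......
.......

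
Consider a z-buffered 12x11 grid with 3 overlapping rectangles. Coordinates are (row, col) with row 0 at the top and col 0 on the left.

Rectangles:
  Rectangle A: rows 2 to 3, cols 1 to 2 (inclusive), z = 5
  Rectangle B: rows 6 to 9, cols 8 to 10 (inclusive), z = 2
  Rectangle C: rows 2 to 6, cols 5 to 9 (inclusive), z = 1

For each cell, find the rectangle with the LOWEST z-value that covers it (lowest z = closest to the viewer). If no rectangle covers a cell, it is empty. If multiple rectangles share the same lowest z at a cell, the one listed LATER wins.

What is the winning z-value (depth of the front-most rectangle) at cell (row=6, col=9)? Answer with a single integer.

Check cell (6,9):
  A: rows 2-3 cols 1-2 -> outside (row miss)
  B: rows 6-9 cols 8-10 z=2 -> covers; best now B (z=2)
  C: rows 2-6 cols 5-9 z=1 -> covers; best now C (z=1)
Winner: C at z=1

Answer: 1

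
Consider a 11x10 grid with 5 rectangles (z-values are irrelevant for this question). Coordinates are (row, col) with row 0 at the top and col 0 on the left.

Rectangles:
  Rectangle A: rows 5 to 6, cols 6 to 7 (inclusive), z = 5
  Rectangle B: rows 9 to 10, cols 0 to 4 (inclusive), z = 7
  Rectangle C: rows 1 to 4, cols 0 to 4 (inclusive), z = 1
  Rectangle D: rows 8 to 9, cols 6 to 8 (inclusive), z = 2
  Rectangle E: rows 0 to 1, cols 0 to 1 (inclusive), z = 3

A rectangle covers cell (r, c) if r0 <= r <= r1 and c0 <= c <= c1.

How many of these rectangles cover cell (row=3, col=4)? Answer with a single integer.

Check cell (3,4):
  A: rows 5-6 cols 6-7 -> outside (row miss)
  B: rows 9-10 cols 0-4 -> outside (row miss)
  C: rows 1-4 cols 0-4 -> covers
  D: rows 8-9 cols 6-8 -> outside (row miss)
  E: rows 0-1 cols 0-1 -> outside (row miss)
Count covering = 1

Answer: 1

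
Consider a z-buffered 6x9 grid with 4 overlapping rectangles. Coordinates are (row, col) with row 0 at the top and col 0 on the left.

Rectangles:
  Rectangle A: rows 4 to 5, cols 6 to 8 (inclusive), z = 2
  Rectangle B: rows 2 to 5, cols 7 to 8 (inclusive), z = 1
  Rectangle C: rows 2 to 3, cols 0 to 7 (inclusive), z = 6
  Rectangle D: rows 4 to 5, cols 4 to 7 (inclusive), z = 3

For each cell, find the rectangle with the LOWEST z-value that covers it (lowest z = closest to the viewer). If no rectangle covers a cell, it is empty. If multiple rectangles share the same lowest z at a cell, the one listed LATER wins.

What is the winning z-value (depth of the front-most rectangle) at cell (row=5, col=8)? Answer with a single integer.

Answer: 1

Derivation:
Check cell (5,8):
  A: rows 4-5 cols 6-8 z=2 -> covers; best now A (z=2)
  B: rows 2-5 cols 7-8 z=1 -> covers; best now B (z=1)
  C: rows 2-3 cols 0-7 -> outside (row miss)
  D: rows 4-5 cols 4-7 -> outside (col miss)
Winner: B at z=1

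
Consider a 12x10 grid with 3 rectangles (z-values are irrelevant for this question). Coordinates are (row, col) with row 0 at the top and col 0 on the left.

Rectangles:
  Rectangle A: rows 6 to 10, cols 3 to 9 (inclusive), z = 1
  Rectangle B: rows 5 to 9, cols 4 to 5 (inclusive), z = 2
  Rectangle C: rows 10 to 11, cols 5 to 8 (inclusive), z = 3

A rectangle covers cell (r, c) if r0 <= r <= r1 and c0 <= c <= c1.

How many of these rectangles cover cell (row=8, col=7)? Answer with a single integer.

Check cell (8,7):
  A: rows 6-10 cols 3-9 -> covers
  B: rows 5-9 cols 4-5 -> outside (col miss)
  C: rows 10-11 cols 5-8 -> outside (row miss)
Count covering = 1

Answer: 1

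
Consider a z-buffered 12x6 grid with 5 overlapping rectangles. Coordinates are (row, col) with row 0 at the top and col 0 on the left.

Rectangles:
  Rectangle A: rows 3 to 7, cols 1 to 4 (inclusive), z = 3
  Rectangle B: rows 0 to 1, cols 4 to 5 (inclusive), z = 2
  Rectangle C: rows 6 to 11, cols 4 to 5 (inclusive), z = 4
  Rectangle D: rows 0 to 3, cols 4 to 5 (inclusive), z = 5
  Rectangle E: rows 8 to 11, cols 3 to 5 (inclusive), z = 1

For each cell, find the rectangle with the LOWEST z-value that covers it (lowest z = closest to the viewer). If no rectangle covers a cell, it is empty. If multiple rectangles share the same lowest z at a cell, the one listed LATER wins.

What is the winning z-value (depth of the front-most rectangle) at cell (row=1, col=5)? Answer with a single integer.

Answer: 2

Derivation:
Check cell (1,5):
  A: rows 3-7 cols 1-4 -> outside (row miss)
  B: rows 0-1 cols 4-5 z=2 -> covers; best now B (z=2)
  C: rows 6-11 cols 4-5 -> outside (row miss)
  D: rows 0-3 cols 4-5 z=5 -> covers; best now B (z=2)
  E: rows 8-11 cols 3-5 -> outside (row miss)
Winner: B at z=2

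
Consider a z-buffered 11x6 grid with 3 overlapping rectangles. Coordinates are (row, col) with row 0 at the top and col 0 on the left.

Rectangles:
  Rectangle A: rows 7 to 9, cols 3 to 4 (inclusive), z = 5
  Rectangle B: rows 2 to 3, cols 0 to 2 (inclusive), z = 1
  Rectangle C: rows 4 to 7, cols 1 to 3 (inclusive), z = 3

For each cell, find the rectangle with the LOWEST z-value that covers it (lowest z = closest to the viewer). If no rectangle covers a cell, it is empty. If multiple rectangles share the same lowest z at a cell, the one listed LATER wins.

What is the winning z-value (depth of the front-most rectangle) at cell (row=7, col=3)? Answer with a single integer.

Answer: 3

Derivation:
Check cell (7,3):
  A: rows 7-9 cols 3-4 z=5 -> covers; best now A (z=5)
  B: rows 2-3 cols 0-2 -> outside (row miss)
  C: rows 4-7 cols 1-3 z=3 -> covers; best now C (z=3)
Winner: C at z=3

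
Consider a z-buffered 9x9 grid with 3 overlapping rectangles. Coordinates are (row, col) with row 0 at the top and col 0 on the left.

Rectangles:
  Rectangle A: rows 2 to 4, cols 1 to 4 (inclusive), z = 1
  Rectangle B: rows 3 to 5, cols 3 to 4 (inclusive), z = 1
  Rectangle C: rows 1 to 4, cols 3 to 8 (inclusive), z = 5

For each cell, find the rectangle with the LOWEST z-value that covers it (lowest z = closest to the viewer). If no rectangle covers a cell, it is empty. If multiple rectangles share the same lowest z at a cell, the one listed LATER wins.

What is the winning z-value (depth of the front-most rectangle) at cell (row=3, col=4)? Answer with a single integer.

Check cell (3,4):
  A: rows 2-4 cols 1-4 z=1 -> covers; best now A (z=1)
  B: rows 3-5 cols 3-4 z=1 -> covers; best now B (z=1)
  C: rows 1-4 cols 3-8 z=5 -> covers; best now B (z=1)
Winner: B at z=1

Answer: 1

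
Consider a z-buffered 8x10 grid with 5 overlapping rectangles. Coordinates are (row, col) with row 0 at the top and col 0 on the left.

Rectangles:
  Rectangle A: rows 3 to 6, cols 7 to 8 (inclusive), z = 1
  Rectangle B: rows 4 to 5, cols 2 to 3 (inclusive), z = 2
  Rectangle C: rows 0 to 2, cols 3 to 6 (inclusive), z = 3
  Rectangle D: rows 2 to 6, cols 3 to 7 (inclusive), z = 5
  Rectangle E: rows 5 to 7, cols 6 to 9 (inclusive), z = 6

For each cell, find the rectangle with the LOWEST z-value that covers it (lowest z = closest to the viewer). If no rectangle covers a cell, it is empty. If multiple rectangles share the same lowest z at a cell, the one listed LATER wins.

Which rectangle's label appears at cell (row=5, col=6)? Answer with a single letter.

Check cell (5,6):
  A: rows 3-6 cols 7-8 -> outside (col miss)
  B: rows 4-5 cols 2-3 -> outside (col miss)
  C: rows 0-2 cols 3-6 -> outside (row miss)
  D: rows 2-6 cols 3-7 z=5 -> covers; best now D (z=5)
  E: rows 5-7 cols 6-9 z=6 -> covers; best now D (z=5)
Winner: D at z=5

Answer: D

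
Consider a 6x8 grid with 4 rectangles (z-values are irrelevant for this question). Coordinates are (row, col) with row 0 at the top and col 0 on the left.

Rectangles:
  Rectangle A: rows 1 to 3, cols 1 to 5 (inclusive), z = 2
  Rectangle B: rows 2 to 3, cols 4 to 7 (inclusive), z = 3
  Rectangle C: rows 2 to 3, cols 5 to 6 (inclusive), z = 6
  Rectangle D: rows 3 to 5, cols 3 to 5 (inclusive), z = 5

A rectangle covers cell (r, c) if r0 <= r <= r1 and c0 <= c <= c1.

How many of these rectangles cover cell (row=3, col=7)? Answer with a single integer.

Check cell (3,7):
  A: rows 1-3 cols 1-5 -> outside (col miss)
  B: rows 2-3 cols 4-7 -> covers
  C: rows 2-3 cols 5-6 -> outside (col miss)
  D: rows 3-5 cols 3-5 -> outside (col miss)
Count covering = 1

Answer: 1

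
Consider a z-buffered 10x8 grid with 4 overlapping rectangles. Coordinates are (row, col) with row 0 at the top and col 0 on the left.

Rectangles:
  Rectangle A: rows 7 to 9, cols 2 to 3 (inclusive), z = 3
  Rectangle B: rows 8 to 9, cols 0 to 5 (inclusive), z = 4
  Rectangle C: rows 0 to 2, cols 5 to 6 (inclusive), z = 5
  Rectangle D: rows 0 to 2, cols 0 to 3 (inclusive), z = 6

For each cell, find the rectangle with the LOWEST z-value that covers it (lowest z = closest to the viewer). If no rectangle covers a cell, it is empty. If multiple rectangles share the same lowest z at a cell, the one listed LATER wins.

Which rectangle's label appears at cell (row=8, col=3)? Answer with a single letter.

Answer: A

Derivation:
Check cell (8,3):
  A: rows 7-9 cols 2-3 z=3 -> covers; best now A (z=3)
  B: rows 8-9 cols 0-5 z=4 -> covers; best now A (z=3)
  C: rows 0-2 cols 5-6 -> outside (row miss)
  D: rows 0-2 cols 0-3 -> outside (row miss)
Winner: A at z=3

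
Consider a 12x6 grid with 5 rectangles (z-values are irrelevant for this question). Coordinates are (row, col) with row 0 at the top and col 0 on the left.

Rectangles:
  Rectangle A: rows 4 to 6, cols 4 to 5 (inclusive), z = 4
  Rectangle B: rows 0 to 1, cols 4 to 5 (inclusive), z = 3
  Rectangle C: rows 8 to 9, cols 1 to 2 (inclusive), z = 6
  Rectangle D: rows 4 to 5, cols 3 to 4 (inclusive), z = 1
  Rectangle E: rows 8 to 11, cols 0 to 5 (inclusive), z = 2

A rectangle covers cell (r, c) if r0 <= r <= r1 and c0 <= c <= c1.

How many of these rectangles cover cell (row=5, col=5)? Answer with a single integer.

Check cell (5,5):
  A: rows 4-6 cols 4-5 -> covers
  B: rows 0-1 cols 4-5 -> outside (row miss)
  C: rows 8-9 cols 1-2 -> outside (row miss)
  D: rows 4-5 cols 3-4 -> outside (col miss)
  E: rows 8-11 cols 0-5 -> outside (row miss)
Count covering = 1

Answer: 1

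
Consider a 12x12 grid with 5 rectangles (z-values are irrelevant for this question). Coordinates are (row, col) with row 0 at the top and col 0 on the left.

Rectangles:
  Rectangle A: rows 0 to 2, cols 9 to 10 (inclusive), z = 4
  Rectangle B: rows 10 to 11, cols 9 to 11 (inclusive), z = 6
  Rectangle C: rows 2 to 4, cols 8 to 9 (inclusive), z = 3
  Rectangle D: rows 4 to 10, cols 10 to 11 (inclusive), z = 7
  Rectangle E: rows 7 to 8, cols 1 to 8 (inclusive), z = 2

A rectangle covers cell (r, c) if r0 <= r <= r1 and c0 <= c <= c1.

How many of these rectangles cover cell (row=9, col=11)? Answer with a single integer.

Answer: 1

Derivation:
Check cell (9,11):
  A: rows 0-2 cols 9-10 -> outside (row miss)
  B: rows 10-11 cols 9-11 -> outside (row miss)
  C: rows 2-4 cols 8-9 -> outside (row miss)
  D: rows 4-10 cols 10-11 -> covers
  E: rows 7-8 cols 1-8 -> outside (row miss)
Count covering = 1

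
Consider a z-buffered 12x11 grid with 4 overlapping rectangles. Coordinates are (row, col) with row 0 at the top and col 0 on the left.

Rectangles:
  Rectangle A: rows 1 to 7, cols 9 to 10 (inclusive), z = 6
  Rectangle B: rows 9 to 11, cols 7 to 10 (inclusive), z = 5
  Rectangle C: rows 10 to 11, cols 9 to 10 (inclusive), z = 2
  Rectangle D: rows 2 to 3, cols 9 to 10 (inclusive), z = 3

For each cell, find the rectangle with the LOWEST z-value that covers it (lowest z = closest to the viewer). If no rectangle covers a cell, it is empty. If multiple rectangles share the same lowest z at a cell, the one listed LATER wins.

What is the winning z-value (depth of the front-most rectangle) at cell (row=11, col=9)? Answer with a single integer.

Check cell (11,9):
  A: rows 1-7 cols 9-10 -> outside (row miss)
  B: rows 9-11 cols 7-10 z=5 -> covers; best now B (z=5)
  C: rows 10-11 cols 9-10 z=2 -> covers; best now C (z=2)
  D: rows 2-3 cols 9-10 -> outside (row miss)
Winner: C at z=2

Answer: 2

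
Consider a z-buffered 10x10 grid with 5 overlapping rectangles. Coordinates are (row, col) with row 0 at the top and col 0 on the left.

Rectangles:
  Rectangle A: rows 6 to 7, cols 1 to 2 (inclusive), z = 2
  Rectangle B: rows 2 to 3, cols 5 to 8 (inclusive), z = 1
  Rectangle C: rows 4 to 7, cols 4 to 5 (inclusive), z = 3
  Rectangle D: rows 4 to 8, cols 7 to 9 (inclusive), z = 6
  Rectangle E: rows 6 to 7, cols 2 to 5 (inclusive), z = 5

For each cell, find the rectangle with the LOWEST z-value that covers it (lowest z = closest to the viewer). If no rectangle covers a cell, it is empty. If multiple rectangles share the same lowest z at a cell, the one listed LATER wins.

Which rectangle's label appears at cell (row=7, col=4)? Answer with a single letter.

Answer: C

Derivation:
Check cell (7,4):
  A: rows 6-7 cols 1-2 -> outside (col miss)
  B: rows 2-3 cols 5-8 -> outside (row miss)
  C: rows 4-7 cols 4-5 z=3 -> covers; best now C (z=3)
  D: rows 4-8 cols 7-9 -> outside (col miss)
  E: rows 6-7 cols 2-5 z=5 -> covers; best now C (z=3)
Winner: C at z=3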